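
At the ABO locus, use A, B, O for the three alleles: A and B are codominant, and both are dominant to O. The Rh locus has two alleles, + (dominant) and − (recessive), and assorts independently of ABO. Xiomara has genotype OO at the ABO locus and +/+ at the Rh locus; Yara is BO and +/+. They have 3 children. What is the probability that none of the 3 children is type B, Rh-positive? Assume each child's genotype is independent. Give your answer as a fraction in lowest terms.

1/8

ABO cross OO × BO → 1/2 O, 1/2 B.
Rh cross +/+ × +/+ → 1 Rh+; so P(type B, Rh-positive) = 1/2 × 1 = 1/2 per child.
P(not type B, Rh-positive) = 1/2 for one child; (1/2)^3 = 1/8.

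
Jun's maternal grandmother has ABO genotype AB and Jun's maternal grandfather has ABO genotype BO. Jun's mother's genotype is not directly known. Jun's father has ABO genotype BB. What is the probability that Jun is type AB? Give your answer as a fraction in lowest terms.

1/4

Jun's mother's ABO genotype from AB × BO: 1/4 AB, 1/4 AO, 1/4 BB, 1/4 BO.
Crossing each possibility with the father BB and summing P(type AB): 1/4·1/2 + 1/4·1/2 + 1/4·0 + 1/4·0 = 1/4.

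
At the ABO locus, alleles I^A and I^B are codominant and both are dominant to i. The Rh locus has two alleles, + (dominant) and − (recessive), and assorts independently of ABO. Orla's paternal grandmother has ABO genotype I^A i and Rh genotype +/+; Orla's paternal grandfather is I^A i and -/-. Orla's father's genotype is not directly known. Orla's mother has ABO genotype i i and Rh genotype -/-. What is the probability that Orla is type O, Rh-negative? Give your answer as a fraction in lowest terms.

1/4

Orla's father's ABO genotype from I^A i × I^A i: 1/4 I^A I^A, 1/2 I^A i, 1/4 i i.
Crossing each possibility with the mother i i and summing P(type O): 1/4·0 + 1/2·1/2 + 1/4·1 = 1/2.
Similarly for Rh via the father's Rh distribution: P(Rh-) = 1/2.
Independent loci: 1/2 × 1/2 = 1/4.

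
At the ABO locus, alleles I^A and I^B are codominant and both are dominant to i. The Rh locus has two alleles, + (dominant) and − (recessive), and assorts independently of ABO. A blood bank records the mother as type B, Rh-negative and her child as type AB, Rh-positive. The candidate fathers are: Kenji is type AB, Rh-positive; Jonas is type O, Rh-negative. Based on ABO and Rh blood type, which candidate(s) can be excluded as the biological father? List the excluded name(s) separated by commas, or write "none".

A candidate is excluded only if no genotype consistent with his phenotype could produce a type AB, Rh-positive child with a type B, Rh-negative mother.
Jonas (type O, Rh-): no genotype consistent with that phenotype can produce a type-AB Rh+ child with a type-B mother.

Jonas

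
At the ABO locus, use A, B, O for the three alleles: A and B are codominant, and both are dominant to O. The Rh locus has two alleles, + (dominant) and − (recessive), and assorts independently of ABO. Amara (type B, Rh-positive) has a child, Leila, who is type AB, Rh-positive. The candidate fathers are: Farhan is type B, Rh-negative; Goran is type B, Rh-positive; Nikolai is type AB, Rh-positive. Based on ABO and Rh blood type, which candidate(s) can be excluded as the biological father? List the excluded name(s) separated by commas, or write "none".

A candidate is excluded only if no genotype consistent with his phenotype could produce a type AB, Rh-positive child with a type B, Rh-positive mother.
Farhan (type B, Rh-): no genotype consistent with that phenotype can produce a type-AB Rh+ child with a type-B mother.
Goran (type B, Rh+): no genotype consistent with that phenotype can produce a type-AB Rh+ child with a type-B mother.

Farhan, Goran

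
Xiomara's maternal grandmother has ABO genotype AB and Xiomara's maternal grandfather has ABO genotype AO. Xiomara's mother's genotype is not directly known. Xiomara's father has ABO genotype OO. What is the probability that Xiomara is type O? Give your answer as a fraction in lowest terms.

Xiomara's mother's ABO genotype from AB × AO: 1/4 AA, 1/4 AB, 1/4 AO, 1/4 BO.
Crossing each possibility with the father OO and summing P(type O): 1/4·0 + 1/4·0 + 1/4·1/2 + 1/4·1/2 = 1/4.

1/4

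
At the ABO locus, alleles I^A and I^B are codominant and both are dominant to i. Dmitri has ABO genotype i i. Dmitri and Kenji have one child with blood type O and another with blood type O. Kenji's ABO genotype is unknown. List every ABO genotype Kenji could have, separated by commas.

I^A i, I^B i, i i

For each candidate genotype of Kenji, check whether crossing it with i i can produce every observed child phenotype.
  I^A I^A → possible child types {A} ✗
  I^A I^B → possible child types {A, B} ✗
  I^A i → possible child types {O, A} ✓
  I^B I^B → possible child types {B} ✗
  I^B i → possible child types {O, B} ✓
  i i → possible child types {O} ✓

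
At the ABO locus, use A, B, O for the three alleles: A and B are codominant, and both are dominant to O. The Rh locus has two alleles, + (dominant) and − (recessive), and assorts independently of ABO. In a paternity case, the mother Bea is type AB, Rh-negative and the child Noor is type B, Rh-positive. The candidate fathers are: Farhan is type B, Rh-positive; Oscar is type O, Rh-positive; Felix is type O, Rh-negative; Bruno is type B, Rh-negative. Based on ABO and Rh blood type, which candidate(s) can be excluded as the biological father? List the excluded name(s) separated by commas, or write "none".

Felix, Bruno

A candidate is excluded only if no genotype consistent with his phenotype could produce a type B, Rh-positive child with a type AB, Rh-negative mother.
Felix (type O, Rh-): no genotype consistent with that phenotype can produce a type-B Rh+ child with a type-AB mother.
Bruno (type B, Rh-): no genotype consistent with that phenotype can produce a type-B Rh+ child with a type-AB mother.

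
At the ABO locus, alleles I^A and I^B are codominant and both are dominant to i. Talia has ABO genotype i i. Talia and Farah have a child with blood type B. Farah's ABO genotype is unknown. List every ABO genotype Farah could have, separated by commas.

I^A I^B, I^B I^B, I^B i

For each candidate genotype of Farah, check whether crossing it with i i can produce every observed child phenotype.
  I^A I^A → possible child types {A} ✗
  I^A I^B → possible child types {A, B} ✓
  I^A i → possible child types {O, A} ✗
  I^B I^B → possible child types {B} ✓
  I^B i → possible child types {O, B} ✓
  i i → possible child types {O} ✗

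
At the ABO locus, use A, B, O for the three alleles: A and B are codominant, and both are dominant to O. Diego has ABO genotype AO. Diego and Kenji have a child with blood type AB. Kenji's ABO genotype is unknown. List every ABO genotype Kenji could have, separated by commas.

AB, BB, BO

For each candidate genotype of Kenji, check whether crossing it with AO can produce every observed child phenotype.
  AA → possible child types {A} ✗
  AB → possible child types {A, B, AB} ✓
  AO → possible child types {O, A} ✗
  BB → possible child types {B, AB} ✓
  BO → possible child types {O, A, B, AB} ✓
  OO → possible child types {O, A} ✗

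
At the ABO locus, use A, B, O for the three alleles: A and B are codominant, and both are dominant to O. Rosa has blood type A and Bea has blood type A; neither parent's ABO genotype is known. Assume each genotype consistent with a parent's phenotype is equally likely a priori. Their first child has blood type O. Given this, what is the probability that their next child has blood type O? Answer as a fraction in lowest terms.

1/4

Possible genotypes: Rosa ∈ {AA, AO}; Bea ∈ {AA, AO}.
Weight each parental genotype pair by prior × P(type-O child):
  AO × AO: posterior weight 1; P(next child type O) = 1/4.
Weighted sum = 1/4.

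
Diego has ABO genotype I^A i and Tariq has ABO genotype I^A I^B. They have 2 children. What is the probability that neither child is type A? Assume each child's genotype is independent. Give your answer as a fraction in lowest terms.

1/4

ABO cross I^A i × I^A I^B → 1/2 A, 1/4 B, 1/4 AB.
So P(type A) = 1/2 per child.
P(not type A) = 1/2 for one child; (1/2)^2 = 1/4.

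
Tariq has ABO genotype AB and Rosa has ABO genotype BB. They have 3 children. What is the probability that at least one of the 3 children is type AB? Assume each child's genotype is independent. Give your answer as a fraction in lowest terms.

ABO cross AB × BB → 1/2 B, 1/2 AB.
So P(type AB) = 1/2 per child.
P(none) = (1/2)^3 = 1/8; P(at least one) = 1 − 1/8 = 7/8.

7/8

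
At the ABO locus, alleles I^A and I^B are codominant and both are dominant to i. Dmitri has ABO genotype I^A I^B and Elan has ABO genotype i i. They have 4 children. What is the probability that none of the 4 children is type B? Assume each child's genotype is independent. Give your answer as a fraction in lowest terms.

1/16

ABO cross I^A I^B × i i → 1/2 A, 1/2 B.
So P(type B) = 1/2 per child.
P(not type B) = 1/2 for one child; (1/2)^4 = 1/16.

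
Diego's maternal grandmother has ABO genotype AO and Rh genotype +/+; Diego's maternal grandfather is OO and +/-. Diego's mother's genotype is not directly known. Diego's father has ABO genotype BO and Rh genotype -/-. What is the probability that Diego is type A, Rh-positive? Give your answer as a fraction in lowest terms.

3/32

Diego's mother's ABO genotype from AO × OO: 1/2 AO, 1/2 OO.
Crossing each possibility with the father BO and summing P(type A): 1/2·1/4 + 1/2·0 = 1/8.
Similarly for Rh via the mother's Rh distribution: P(Rh+) = 3/4.
Independent loci: 1/8 × 3/4 = 3/32.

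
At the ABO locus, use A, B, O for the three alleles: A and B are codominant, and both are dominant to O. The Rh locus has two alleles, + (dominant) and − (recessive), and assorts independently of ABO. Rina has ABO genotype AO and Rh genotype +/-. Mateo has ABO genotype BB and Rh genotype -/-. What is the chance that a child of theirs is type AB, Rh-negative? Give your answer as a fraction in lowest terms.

ABO cross AO × BB → offspring phenotypes: 1/2 B, 1/2 AB.
Rh cross +/- × -/- → 1/2 Rh+, 1/2 Rh-.
Independent loci: P(type AB, Rh-negative) = 1/2 × 1/2 = 1/4.

1/4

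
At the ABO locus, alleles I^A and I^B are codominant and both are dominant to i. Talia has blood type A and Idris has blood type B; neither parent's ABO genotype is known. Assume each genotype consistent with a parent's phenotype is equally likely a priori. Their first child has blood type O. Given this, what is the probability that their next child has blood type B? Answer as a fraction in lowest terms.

1/4

Possible genotypes: Talia ∈ {I^A I^A, I^A i}; Idris ∈ {I^B I^B, I^B i}.
Weight each parental genotype pair by prior × P(type-O child):
  I^A i × I^B i: posterior weight 1; P(next child type B) = 1/4.
Weighted sum = 1/4.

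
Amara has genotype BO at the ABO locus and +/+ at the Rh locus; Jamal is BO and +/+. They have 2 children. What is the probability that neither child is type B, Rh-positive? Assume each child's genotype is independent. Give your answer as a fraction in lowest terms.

ABO cross BO × BO → 1/4 O, 3/4 B.
Rh cross +/+ × +/+ → 1 Rh+; so P(type B, Rh-positive) = 3/4 × 1 = 3/4 per child.
P(not type B, Rh-positive) = 1/4 for one child; (1/4)^2 = 1/16.

1/16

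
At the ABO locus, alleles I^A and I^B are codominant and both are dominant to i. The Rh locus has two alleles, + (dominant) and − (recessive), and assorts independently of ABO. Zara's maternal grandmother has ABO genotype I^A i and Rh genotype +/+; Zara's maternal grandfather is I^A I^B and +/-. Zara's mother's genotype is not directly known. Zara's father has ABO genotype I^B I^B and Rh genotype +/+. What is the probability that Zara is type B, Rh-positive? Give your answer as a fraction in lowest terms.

1/2

Zara's mother's ABO genotype from I^A i × I^A I^B: 1/4 I^A I^A, 1/4 I^A I^B, 1/4 I^A i, 1/4 I^B i.
Crossing each possibility with the father I^B I^B and summing P(type B): 1/4·0 + 1/4·1/2 + 1/4·1/2 + 1/4·1 = 1/2.
Similarly for Rh via the mother's Rh distribution: P(Rh+) = 1.
Independent loci: 1/2 × 1 = 1/2.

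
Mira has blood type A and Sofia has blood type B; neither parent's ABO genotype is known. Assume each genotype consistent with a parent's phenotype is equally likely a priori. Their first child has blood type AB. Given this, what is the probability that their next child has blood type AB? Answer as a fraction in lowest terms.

25/36

Possible genotypes: Mira ∈ {I^A I^A, I^A i}; Sofia ∈ {I^B I^B, I^B i}.
Weight each parental genotype pair by prior × P(type-AB child):
  I^A I^A × I^B I^B: posterior weight 4/9; P(next child type AB) = 1.
  I^A I^A × I^B i: posterior weight 2/9; P(next child type AB) = 1/2.
  I^A i × I^B I^B: posterior weight 2/9; P(next child type AB) = 1/2.
  I^A i × I^B i: posterior weight 1/9; P(next child type AB) = 1/4.
Weighted sum = 25/36.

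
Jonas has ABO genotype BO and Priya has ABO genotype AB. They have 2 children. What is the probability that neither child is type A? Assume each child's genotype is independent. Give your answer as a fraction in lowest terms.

ABO cross BO × AB → 1/4 A, 1/2 B, 1/4 AB.
So P(type A) = 1/4 per child.
P(not type A) = 3/4 for one child; (3/4)^2 = 9/16.

9/16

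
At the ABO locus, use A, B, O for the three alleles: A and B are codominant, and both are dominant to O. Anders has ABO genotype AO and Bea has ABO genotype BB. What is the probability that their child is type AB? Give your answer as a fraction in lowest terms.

ABO cross AO × BB → offspring phenotypes: 1/2 B, 1/2 AB.
So P(type AB) = 1/2.

1/2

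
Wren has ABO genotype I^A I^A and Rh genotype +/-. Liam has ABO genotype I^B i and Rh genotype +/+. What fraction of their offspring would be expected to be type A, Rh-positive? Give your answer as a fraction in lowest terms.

ABO cross I^A I^A × I^B i → offspring phenotypes: 1/2 A, 1/2 AB.
Rh cross +/- × +/+ → 1 Rh+.
Independent loci: P(type A, Rh-positive) = 1/2 × 1 = 1/2.

1/2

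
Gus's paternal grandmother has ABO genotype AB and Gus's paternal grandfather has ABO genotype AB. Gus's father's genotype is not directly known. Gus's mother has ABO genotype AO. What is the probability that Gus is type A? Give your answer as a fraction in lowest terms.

1/2

Gus's father's ABO genotype from AB × AB: 1/4 AA, 1/2 AB, 1/4 BB.
Crossing each possibility with the mother AO and summing P(type A): 1/4·1 + 1/2·1/2 + 1/4·0 = 1/2.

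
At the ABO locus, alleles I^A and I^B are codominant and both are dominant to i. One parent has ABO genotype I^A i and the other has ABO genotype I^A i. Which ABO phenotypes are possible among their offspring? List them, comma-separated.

O, A

Gametes from I^A i × I^A i give offspring ABO genotypes I^A I^A, I^A i, i i, i.e. phenotypes O, A.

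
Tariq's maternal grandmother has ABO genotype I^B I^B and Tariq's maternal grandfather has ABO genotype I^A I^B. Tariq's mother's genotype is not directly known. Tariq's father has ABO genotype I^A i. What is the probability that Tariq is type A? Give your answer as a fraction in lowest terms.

Tariq's mother's ABO genotype from I^B I^B × I^A I^B: 1/2 I^A I^B, 1/2 I^B I^B.
Crossing each possibility with the father I^A i and summing P(type A): 1/2·1/2 + 1/2·0 = 1/4.

1/4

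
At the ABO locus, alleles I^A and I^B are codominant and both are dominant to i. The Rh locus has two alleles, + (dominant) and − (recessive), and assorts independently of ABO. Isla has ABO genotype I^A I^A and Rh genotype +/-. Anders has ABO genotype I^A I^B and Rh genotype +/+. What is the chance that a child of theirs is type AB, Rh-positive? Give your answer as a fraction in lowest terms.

ABO cross I^A I^A × I^A I^B → offspring phenotypes: 1/2 A, 1/2 AB.
Rh cross +/- × +/+ → 1 Rh+.
Independent loci: P(type AB, Rh-positive) = 1/2 × 1 = 1/2.

1/2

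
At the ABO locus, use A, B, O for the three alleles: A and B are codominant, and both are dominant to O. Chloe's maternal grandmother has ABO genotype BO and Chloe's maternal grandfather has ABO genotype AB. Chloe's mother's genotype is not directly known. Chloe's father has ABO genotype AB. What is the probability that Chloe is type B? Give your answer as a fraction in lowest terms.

3/8

Chloe's mother's ABO genotype from BO × AB: 1/4 AB, 1/4 AO, 1/4 BB, 1/4 BO.
Crossing each possibility with the father AB and summing P(type B): 1/4·1/4 + 1/4·1/4 + 1/4·1/2 + 1/4·1/2 = 3/8.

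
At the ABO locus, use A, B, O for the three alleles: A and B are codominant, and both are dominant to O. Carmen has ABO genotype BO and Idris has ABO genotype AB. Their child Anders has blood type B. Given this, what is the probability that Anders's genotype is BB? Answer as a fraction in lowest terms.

1/2

Cross BO × AB → 1/4 AB, 1/4 AO, 1/4 BB, 1/4 BO.
Type-B genotypes among offspring: BB (1/4), BO (1/4); total 1/2.
P(BB | type B) = (1/4) / (1/2) = 1/2.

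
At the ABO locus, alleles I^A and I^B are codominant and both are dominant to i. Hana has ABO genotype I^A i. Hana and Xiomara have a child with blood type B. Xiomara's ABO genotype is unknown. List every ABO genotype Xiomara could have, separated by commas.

I^A I^B, I^B I^B, I^B i

For each candidate genotype of Xiomara, check whether crossing it with I^A i can produce every observed child phenotype.
  I^A I^A → possible child types {A} ✗
  I^A I^B → possible child types {A, B, AB} ✓
  I^A i → possible child types {O, A} ✗
  I^B I^B → possible child types {B, AB} ✓
  I^B i → possible child types {O, A, B, AB} ✓
  i i → possible child types {O, A} ✗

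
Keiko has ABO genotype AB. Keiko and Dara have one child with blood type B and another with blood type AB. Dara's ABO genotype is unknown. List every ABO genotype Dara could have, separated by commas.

For each candidate genotype of Dara, check whether crossing it with AB can produce every observed child phenotype.
  AA → possible child types {A, AB} ✗
  AB → possible child types {A, B, AB} ✓
  AO → possible child types {A, B, AB} ✓
  BB → possible child types {B, AB} ✓
  BO → possible child types {A, B, AB} ✓
  OO → possible child types {A, B} ✗

AB, AO, BB, BO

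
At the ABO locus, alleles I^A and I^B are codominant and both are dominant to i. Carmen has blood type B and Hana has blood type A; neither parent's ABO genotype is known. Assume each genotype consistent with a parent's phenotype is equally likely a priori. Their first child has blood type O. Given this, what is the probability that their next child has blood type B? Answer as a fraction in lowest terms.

Possible genotypes: Carmen ∈ {I^B I^B, I^B i}; Hana ∈ {I^A I^A, I^A i}.
Weight each parental genotype pair by prior × P(type-O child):
  I^B i × I^A i: posterior weight 1; P(next child type B) = 1/4.
Weighted sum = 1/4.

1/4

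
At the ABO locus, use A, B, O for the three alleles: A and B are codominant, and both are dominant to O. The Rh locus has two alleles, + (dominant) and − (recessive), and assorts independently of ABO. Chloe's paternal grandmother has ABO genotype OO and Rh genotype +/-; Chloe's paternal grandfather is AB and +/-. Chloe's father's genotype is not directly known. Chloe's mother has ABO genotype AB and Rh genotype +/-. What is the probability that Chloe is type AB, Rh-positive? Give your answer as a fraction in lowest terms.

3/16

Chloe's father's ABO genotype from OO × AB: 1/2 AO, 1/2 BO.
Crossing each possibility with the mother AB and summing P(type AB): 1/2·1/4 + 1/2·1/4 = 1/4.
Similarly for Rh via the father's Rh distribution: P(Rh+) = 3/4.
Independent loci: 1/4 × 3/4 = 3/16.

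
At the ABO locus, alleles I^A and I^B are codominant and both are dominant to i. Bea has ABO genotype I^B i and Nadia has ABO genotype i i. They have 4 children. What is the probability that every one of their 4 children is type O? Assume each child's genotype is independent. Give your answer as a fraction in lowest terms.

ABO cross I^B i × i i → 1/2 O, 1/2 B.
So P(type O) = 1/2 per child.
All 4 independent: (1/2)^4 = 1/16.

1/16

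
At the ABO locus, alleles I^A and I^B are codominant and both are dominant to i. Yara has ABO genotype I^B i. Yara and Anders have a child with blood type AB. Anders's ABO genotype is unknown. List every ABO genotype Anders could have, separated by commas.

I^A I^A, I^A I^B, I^A i

For each candidate genotype of Anders, check whether crossing it with I^B i can produce every observed child phenotype.
  I^A I^A → possible child types {A, AB} ✓
  I^A I^B → possible child types {A, B, AB} ✓
  I^A i → possible child types {O, A, B, AB} ✓
  I^B I^B → possible child types {B} ✗
  I^B i → possible child types {O, B} ✗
  i i → possible child types {O, B} ✗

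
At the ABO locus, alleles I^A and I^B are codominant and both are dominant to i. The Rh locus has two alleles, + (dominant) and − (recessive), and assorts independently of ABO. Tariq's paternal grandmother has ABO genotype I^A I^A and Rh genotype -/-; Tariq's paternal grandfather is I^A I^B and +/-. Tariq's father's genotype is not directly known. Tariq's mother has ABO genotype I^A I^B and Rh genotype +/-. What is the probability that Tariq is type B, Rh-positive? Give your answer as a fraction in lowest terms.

Tariq's father's ABO genotype from I^A I^A × I^A I^B: 1/2 I^A I^A, 1/2 I^A I^B.
Crossing each possibility with the mother I^A I^B and summing P(type B): 1/2·0 + 1/2·1/4 = 1/8.
Similarly for Rh via the father's Rh distribution: P(Rh+) = 5/8.
Independent loci: 1/8 × 5/8 = 5/64.

5/64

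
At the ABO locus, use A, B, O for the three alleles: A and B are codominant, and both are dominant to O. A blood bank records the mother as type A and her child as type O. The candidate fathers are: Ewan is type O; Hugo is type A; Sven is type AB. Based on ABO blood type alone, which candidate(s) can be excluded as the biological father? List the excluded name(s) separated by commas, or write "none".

A candidate is excluded only if no genotype consistent with his phenotype could produce a type O child with a type A mother.
Sven (type AB): no genotype consistent with that phenotype can produce a type-O child with a type-A mother.

Sven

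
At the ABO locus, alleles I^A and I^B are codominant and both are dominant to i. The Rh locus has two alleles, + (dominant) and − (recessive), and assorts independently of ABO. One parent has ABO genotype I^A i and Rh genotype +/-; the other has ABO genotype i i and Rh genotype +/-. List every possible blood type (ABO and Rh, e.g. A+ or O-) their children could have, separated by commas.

O+, O-, A+, A-

Gametes from I^A i × i i give offspring ABO genotypes I^A i, i i, i.e. phenotypes O, A.
Rh cross +/- × +/- → phenotypes Rh+, Rh-.
Combining independently: O+, O-, A+, A-.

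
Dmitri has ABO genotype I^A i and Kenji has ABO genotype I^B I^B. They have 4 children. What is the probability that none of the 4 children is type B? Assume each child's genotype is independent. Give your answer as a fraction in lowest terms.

ABO cross I^A i × I^B I^B → 1/2 B, 1/2 AB.
So P(type B) = 1/2 per child.
P(not type B) = 1/2 for one child; (1/2)^4 = 1/16.

1/16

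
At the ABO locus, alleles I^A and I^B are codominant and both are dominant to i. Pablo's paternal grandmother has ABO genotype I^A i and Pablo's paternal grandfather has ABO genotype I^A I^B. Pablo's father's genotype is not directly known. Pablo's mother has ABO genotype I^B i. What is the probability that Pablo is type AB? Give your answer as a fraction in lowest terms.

Pablo's father's ABO genotype from I^A i × I^A I^B: 1/4 I^A I^A, 1/4 I^A I^B, 1/4 I^A i, 1/4 I^B i.
Crossing each possibility with the mother I^B i and summing P(type AB): 1/4·1/2 + 1/4·1/4 + 1/4·1/4 + 1/4·0 = 1/4.

1/4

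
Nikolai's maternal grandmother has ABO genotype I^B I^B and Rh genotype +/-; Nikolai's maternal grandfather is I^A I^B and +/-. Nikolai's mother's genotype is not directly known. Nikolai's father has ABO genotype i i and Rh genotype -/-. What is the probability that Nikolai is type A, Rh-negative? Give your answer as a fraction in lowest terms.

Nikolai's mother's ABO genotype from I^B I^B × I^A I^B: 1/2 I^A I^B, 1/2 I^B I^B.
Crossing each possibility with the father i i and summing P(type A): 1/2·1/2 + 1/2·0 = 1/4.
Similarly for Rh via the mother's Rh distribution: P(Rh-) = 1/2.
Independent loci: 1/4 × 1/2 = 1/8.

1/8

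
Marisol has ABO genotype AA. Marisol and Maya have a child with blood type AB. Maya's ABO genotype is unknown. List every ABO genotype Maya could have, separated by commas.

AB, BB, BO

For each candidate genotype of Maya, check whether crossing it with AA can produce every observed child phenotype.
  AA → possible child types {A} ✗
  AB → possible child types {A, AB} ✓
  AO → possible child types {A} ✗
  BB → possible child types {AB} ✓
  BO → possible child types {A, AB} ✓
  OO → possible child types {A} ✗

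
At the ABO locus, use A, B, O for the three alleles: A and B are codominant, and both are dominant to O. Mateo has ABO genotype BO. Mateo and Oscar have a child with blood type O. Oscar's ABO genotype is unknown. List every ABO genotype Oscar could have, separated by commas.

For each candidate genotype of Oscar, check whether crossing it with BO can produce every observed child phenotype.
  AA → possible child types {A, AB} ✗
  AB → possible child types {A, B, AB} ✗
  AO → possible child types {O, A, B, AB} ✓
  BB → possible child types {B} ✗
  BO → possible child types {O, B} ✓
  OO → possible child types {O, B} ✓

AO, BO, OO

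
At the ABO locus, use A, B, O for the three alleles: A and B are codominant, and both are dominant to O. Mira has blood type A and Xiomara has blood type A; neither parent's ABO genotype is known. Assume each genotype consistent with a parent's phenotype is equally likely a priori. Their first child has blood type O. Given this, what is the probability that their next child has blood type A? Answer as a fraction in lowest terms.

Possible genotypes: Mira ∈ {AA, AO}; Xiomara ∈ {AA, AO}.
Weight each parental genotype pair by prior × P(type-O child):
  AO × AO: posterior weight 1; P(next child type A) = 3/4.
Weighted sum = 3/4.

3/4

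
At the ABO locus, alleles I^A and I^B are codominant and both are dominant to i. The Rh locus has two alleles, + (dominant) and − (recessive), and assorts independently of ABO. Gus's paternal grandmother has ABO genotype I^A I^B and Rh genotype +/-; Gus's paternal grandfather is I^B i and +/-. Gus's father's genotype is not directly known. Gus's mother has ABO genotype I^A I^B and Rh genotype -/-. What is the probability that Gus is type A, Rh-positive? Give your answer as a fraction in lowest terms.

1/8

Gus's father's ABO genotype from I^A I^B × I^B i: 1/4 I^A I^B, 1/4 I^A i, 1/4 I^B I^B, 1/4 I^B i.
Crossing each possibility with the mother I^A I^B and summing P(type A): 1/4·1/4 + 1/4·1/2 + 1/4·0 + 1/4·1/4 = 1/4.
Similarly for Rh via the father's Rh distribution: P(Rh+) = 1/2.
Independent loci: 1/4 × 1/2 = 1/8.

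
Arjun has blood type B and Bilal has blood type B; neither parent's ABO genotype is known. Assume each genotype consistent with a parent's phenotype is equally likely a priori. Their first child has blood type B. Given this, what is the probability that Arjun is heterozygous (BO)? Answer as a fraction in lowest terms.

7/15

Possible genotypes: Arjun ∈ {BB, BO}; Bilal ∈ {BB, BO}.
Weight each parental genotype pair by prior × P(type-B child):
  BB × BB: posterior weight 4/15.
  BB × BO: posterior weight 4/15.
  BO × BB: posterior weight 4/15.
  BO × BO: posterior weight 1/5.
Sum the posterior weight over pairs where Arjun is BO: 7/15.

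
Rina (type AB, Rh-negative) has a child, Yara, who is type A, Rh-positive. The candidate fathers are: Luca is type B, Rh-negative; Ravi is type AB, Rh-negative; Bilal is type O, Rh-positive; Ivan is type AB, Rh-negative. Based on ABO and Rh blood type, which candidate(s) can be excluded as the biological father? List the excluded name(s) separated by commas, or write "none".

Luca, Ravi, Ivan

A candidate is excluded only if no genotype consistent with his phenotype could produce a type A, Rh-positive child with a type AB, Rh-negative mother.
Luca (type B, Rh-): no genotype consistent with that phenotype can produce a type-A Rh+ child with a type-AB mother.
Ravi (type AB, Rh-): no genotype consistent with that phenotype can produce a type-A Rh+ child with a type-AB mother.
Ivan (type AB, Rh-): no genotype consistent with that phenotype can produce a type-A Rh+ child with a type-AB mother.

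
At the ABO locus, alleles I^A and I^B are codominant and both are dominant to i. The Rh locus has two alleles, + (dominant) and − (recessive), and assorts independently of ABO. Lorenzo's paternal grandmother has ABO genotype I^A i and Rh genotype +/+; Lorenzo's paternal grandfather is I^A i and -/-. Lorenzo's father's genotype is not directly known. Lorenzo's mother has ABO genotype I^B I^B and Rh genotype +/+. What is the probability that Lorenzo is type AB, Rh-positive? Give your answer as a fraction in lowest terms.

1/2

Lorenzo's father's ABO genotype from I^A i × I^A i: 1/4 I^A I^A, 1/2 I^A i, 1/4 i i.
Crossing each possibility with the mother I^B I^B and summing P(type AB): 1/4·1 + 1/2·1/2 + 1/4·0 = 1/2.
Similarly for Rh via the father's Rh distribution: P(Rh+) = 1.
Independent loci: 1/2 × 1 = 1/2.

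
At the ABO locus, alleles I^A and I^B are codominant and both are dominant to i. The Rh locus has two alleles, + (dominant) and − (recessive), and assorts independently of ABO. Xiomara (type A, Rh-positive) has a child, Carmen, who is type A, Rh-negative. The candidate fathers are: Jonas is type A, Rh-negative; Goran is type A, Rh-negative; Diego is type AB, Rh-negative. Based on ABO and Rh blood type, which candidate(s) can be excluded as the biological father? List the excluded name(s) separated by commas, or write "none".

none

A candidate is excluded only if no genotype consistent with his phenotype could produce a type A, Rh-negative child with a type A, Rh-positive mother.
Every candidate has at least one consistent genotype combination, so none can be excluded.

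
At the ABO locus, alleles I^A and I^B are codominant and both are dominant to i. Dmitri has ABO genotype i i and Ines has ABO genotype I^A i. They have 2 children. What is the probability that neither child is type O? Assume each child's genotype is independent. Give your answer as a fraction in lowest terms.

ABO cross i i × I^A i → 1/2 O, 1/2 A.
So P(type O) = 1/2 per child.
P(not type O) = 1/2 for one child; (1/2)^2 = 1/4.

1/4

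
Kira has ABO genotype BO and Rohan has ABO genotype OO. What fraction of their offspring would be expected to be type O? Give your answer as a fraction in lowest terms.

1/2

ABO cross BO × OO → offspring phenotypes: 1/2 O, 1/2 B.
So P(type O) = 1/2.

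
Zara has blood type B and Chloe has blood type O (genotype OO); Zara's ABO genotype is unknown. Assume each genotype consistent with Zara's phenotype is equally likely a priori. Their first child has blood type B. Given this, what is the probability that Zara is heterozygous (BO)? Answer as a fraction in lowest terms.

Possible genotypes: Zara ∈ {BB, BO}; Chloe ∈ {OO}.
Weight each parental genotype pair by prior × P(type-B child):
  BB × OO: posterior weight 2/3.
  BO × OO: posterior weight 1/3.
Sum the posterior weight over pairs where Zara is BO: 1/3.

1/3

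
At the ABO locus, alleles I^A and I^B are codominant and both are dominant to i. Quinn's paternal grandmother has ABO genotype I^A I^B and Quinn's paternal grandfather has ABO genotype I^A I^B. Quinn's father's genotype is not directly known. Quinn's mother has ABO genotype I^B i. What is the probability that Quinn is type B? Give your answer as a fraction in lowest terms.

1/2

Quinn's father's ABO genotype from I^A I^B × I^A I^B: 1/4 I^A I^A, 1/2 I^A I^B, 1/4 I^B I^B.
Crossing each possibility with the mother I^B i and summing P(type B): 1/4·0 + 1/2·1/2 + 1/4·1 = 1/2.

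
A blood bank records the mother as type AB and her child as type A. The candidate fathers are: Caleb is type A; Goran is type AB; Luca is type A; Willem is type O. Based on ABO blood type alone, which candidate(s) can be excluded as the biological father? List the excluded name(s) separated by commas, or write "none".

A candidate is excluded only if no genotype consistent with his phenotype could produce a type A child with a type AB mother.
Every candidate has at least one consistent genotype combination, so none can be excluded.

none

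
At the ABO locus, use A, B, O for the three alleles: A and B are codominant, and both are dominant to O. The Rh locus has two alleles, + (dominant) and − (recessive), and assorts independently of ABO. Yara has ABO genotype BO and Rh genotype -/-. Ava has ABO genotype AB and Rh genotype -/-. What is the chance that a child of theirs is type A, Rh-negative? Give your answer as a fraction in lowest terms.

1/4

ABO cross BO × AB → offspring phenotypes: 1/4 A, 1/2 B, 1/4 AB.
Rh cross -/- × -/- → 1 Rh-.
Independent loci: P(type A, Rh-negative) = 1/4 × 1 = 1/4.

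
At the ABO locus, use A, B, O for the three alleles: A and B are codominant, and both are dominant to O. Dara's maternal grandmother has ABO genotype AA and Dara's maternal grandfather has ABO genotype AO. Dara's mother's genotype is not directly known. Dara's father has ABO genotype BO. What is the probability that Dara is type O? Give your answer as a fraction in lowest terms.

Dara's mother's ABO genotype from AA × AO: 1/2 AA, 1/2 AO.
Crossing each possibility with the father BO and summing P(type O): 1/2·0 + 1/2·1/4 = 1/8.

1/8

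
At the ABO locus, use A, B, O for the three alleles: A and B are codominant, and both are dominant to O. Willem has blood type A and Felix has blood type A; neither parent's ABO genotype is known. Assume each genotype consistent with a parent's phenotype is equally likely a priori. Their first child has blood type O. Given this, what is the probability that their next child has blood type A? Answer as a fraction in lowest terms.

Possible genotypes: Willem ∈ {AA, AO}; Felix ∈ {AA, AO}.
Weight each parental genotype pair by prior × P(type-O child):
  AO × AO: posterior weight 1; P(next child type A) = 3/4.
Weighted sum = 3/4.

3/4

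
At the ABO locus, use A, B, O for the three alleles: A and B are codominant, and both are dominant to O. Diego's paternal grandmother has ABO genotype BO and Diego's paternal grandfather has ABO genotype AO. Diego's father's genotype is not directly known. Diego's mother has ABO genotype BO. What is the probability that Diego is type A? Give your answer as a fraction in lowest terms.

Diego's father's ABO genotype from BO × AO: 1/4 AB, 1/4 AO, 1/4 BO, 1/4 OO.
Crossing each possibility with the mother BO and summing P(type A): 1/4·1/4 + 1/4·1/4 + 1/4·0 + 1/4·0 = 1/8.

1/8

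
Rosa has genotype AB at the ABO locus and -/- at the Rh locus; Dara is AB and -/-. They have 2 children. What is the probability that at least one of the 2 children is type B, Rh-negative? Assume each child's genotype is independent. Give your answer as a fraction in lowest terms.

7/16

ABO cross AB × AB → 1/4 A, 1/4 B, 1/2 AB.
Rh cross -/- × -/- → 1 Rh-; so P(type B, Rh-negative) = 1/4 × 1 = 1/4 per child.
P(none) = (3/4)^2 = 9/16; P(at least one) = 1 − 9/16 = 7/16.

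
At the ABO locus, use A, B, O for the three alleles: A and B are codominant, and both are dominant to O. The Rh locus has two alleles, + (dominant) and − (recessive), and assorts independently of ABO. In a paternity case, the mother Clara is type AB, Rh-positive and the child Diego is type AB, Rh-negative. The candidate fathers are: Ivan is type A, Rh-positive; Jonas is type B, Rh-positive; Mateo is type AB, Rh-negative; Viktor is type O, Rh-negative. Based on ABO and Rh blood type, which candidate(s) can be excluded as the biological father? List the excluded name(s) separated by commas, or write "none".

Viktor

A candidate is excluded only if no genotype consistent with his phenotype could produce a type AB, Rh-negative child with a type AB, Rh-positive mother.
Viktor (type O, Rh-): no genotype consistent with that phenotype can produce a type-AB Rh- child with a type-AB mother.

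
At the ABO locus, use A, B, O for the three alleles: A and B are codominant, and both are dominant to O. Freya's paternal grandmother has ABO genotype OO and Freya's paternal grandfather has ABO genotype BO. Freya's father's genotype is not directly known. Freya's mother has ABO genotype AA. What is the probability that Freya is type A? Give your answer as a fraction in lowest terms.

3/4

Freya's father's ABO genotype from OO × BO: 1/2 BO, 1/2 OO.
Crossing each possibility with the mother AA and summing P(type A): 1/2·1/2 + 1/2·1 = 3/4.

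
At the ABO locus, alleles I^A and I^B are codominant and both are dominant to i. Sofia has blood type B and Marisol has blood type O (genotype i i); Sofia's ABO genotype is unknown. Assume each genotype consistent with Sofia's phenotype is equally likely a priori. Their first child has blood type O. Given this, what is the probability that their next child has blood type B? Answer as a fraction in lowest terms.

1/2

Possible genotypes: Sofia ∈ {I^B I^B, I^B i}; Marisol ∈ {i i}.
Weight each parental genotype pair by prior × P(type-O child):
  I^B i × i i: posterior weight 1; P(next child type B) = 1/2.
Weighted sum = 1/2.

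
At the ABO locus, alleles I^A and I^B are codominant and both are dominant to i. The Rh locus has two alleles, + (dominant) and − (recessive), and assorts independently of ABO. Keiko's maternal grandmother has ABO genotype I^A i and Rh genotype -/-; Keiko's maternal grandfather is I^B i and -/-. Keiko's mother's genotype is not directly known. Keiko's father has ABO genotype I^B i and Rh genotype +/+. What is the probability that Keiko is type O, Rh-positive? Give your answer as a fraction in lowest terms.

Keiko's mother's ABO genotype from I^A i × I^B i: 1/4 I^A I^B, 1/4 I^A i, 1/4 I^B i, 1/4 i i.
Crossing each possibility with the father I^B i and summing P(type O): 1/4·0 + 1/4·1/4 + 1/4·1/4 + 1/4·1/2 = 1/4.
Similarly for Rh via the mother's Rh distribution: P(Rh+) = 1.
Independent loci: 1/4 × 1 = 1/4.

1/4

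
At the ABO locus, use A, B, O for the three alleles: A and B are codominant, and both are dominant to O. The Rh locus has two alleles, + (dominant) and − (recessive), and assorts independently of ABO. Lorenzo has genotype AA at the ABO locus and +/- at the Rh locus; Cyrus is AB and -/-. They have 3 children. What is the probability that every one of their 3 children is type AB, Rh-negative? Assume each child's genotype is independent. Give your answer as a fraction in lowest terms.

1/64

ABO cross AA × AB → 1/2 A, 1/2 AB.
Rh cross +/- × -/- → 1/2 Rh+, 1/2 Rh-; so P(type AB, Rh-negative) = 1/2 × 1/2 = 1/4 per child.
All 3 independent: (1/4)^3 = 1/64.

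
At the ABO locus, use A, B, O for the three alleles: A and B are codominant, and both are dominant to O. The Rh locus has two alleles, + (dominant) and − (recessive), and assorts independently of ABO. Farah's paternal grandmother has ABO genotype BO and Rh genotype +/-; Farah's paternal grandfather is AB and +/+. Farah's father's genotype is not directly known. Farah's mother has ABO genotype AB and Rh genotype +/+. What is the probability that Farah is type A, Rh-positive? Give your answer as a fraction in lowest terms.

Farah's father's ABO genotype from BO × AB: 1/4 AB, 1/4 AO, 1/4 BB, 1/4 BO.
Crossing each possibility with the mother AB and summing P(type A): 1/4·1/4 + 1/4·1/2 + 1/4·0 + 1/4·1/4 = 1/4.
Similarly for Rh via the father's Rh distribution: P(Rh+) = 1.
Independent loci: 1/4 × 1 = 1/4.

1/4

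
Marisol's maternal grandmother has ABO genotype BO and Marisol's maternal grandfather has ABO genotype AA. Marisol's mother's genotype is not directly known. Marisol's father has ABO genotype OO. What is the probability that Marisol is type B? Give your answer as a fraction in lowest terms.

Marisol's mother's ABO genotype from BO × AA: 1/2 AB, 1/2 AO.
Crossing each possibility with the father OO and summing P(type B): 1/2·1/2 + 1/2·0 = 1/4.

1/4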